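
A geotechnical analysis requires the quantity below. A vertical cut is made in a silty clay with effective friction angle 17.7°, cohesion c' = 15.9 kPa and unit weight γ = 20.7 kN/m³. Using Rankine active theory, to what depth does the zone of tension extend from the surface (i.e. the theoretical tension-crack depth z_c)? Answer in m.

K_a = tan²(45° − 17.7°/2) = 0.5337; √K_a = 0.7306.
The active pressure is zero where K_a γ z = 2c√K_a, so z_c = 2c/(γ√K_a) = 2×15.9/(20.7×0.7306) = 2.103 m.

2.10 m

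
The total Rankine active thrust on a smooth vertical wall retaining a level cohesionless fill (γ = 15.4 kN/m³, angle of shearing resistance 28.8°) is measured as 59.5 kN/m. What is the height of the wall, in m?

K_a = 0.3498. P_a = ½ K_a γ H² ⇒ H = √(2P_a/(K_a γ)).
H = √(2×59.5/(0.3498×15.4)) = 4.700 m.

4.70 m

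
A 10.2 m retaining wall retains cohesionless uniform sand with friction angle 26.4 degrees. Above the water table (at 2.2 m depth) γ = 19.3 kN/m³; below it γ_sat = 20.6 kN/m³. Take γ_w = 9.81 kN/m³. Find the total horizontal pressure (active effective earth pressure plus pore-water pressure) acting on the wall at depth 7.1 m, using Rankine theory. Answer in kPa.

K_a = (1 − sin φ)/(1 + sin φ) = 0.3844.
γ' = 20.6 − 9.81 = 10.79 kN/m³.
Effective vertical stress at 7.1 m: σ'_v = 19.3×2.2 + 10.79×4.90 = 95.33 kPa.
σ'_h = K_a σ'_v = 0.3844 × 95.33 = 36.65 kPa; u = γ_w × 4.90 = 48.07 kPa.
Total σ_h = 36.65 + 48.07 = 84.72 kPa.

84.7 kPa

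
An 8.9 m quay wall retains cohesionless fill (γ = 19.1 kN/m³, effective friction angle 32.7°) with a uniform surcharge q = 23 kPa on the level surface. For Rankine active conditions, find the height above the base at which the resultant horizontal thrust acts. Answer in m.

K_a = 0.2985.
Triangular part P₁ = ½K_aγH² = 225.8 at H/3 = 2.967 m; rectangular part P₂ = K_a q H = 61.10 at H/2 = 4.450 m.
ȳ = (P₁·2.967 + P₂·4.450)/(P₁+P₂) = 3.283 m.

3.28 m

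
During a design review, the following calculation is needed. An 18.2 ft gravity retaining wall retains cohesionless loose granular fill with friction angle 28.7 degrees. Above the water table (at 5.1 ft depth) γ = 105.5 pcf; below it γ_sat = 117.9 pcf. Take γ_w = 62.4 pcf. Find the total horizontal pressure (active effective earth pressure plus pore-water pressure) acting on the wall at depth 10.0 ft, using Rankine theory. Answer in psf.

590 psf

K_a = (1 − sin φ)/(1 + sin φ) = 0.3511.
γ' = 117.9 − 62.4 = 55.50 pcf.
Effective vertical stress at 10.0 ft: σ'_v = 105.5×5.1 + 55.50×4.90 = 810.0 psf.
σ'_h = K_a σ'_v = 0.3511 × 810.0 = 284.4 psf; u = γ_w × 4.90 = 305.8 psf.
Total σ_h = 284.4 + 305.8 = 590.2 psf.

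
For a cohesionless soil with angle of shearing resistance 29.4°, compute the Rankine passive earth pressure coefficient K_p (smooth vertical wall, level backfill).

K_p = (1 + sin φ)/(1 − sin φ) = tan²(45° + 29.4°/2) = 2.929.

2.93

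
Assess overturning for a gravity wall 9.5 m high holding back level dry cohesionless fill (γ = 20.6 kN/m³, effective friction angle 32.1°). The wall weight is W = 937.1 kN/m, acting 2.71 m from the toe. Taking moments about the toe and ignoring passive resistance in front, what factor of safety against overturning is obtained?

2.82

K_a = tan²(45° − 32.1°/2) = 0.3060.
P_a = ½K_aγH² = 0.5×0.3060×20.6×9.5² = 284.4 kN/m, acting at H/3 = 3.167 m above the base.
Overturning moment M_o = P_a × H/3 = 284.4 × 3.167 = 900.7.
Resisting moment M_r = W × 2.71 = 937.1 × 2.71 = 2540.
FS_overturning = M_r/M_o = 2540/900.7 = 2.819.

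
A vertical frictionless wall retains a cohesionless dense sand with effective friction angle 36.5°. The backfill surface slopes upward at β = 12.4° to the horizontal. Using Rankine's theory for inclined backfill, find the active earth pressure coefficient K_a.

K_a = cos β · (cos β − √(cos²β − cos²φ)) / (cos β + √(cos²β − cos²φ)).
cos β = 0.9767, cos φ = 0.8039, √(cos²β − cos²φ) = 0.5547.
K_a = 0.9767 × (0.9767 − 0.5547)/(0.9767 + 0.5547) = 0.2691.

0.269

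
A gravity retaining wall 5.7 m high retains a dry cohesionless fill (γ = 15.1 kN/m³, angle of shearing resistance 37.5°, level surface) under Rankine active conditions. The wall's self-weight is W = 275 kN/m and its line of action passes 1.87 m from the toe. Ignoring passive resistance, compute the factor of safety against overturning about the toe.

4.54

K_a = tan²(45° − 37.5°/2) = 0.2432.
P_a = ½K_aγH² = 0.5×0.2432×15.1×5.7² = 59.65 kN/m, acting at H/3 = 1.900 m above the base.
Overturning moment M_o = P_a × H/3 = 59.65 × 1.900 = 113.3.
Resisting moment M_r = W × 1.87 = 275 × 1.87 = 514.2.
FS_overturning = M_r/M_o = 514.2/113.3 = 4.537.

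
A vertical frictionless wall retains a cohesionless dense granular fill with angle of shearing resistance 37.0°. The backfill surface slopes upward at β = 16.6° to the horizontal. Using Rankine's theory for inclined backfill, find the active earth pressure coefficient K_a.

K_a = cos β · (cos β − √(cos²β − cos²φ)) / (cos β + √(cos²β − cos²φ)).
cos β = 0.9583, cos φ = 0.7986, √(cos²β − cos²φ) = 0.5297.
K_a = 0.9583 × (0.9583 − 0.5297)/(0.9583 + 0.5297) = 0.2761.

0.276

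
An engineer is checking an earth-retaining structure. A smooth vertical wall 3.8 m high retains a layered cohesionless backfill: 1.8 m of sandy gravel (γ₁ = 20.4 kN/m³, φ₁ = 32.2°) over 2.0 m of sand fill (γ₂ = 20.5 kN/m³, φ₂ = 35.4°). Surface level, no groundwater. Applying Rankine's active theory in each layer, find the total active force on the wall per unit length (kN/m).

K_a1 = tan²(45°−32.2°/2) = 0.3047; K_a2 = tan²(45°−35.4°/2) = 0.2664.
Layer 1: σ at base = K_a1 γ₁ h₁ = 11.19 kPa; P₁ = ½×11.19×1.8 = 10.07.
Layer 2: σ_v at top = γ₁h₁ = 36.72; σ_h top = K_a2×36.72 = 9.782; σ_h base = K_a2×(36.72+20.5×2.0) = 20.70.
P₂ = ½(9.782+20.70)×2.0 = 30.49. Total P_a = 10.07+30.49 = 40.56 kN/m.

40.6 kN/m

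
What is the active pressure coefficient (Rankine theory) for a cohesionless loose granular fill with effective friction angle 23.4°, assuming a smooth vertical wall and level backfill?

0.431

K_a = (1 − sin φ)/(1 + sin φ) = (1 − sin 23.4°)/(1 + sin 23.4°) = 0.4315.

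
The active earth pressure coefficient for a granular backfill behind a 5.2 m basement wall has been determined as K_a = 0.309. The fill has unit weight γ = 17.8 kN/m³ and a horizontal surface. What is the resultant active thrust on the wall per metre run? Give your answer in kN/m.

P = ½ K_a γ H² = 0.5 × 0.309 × 17.8 × 5.2² = 74.36 kN/m.

74.4 kN/m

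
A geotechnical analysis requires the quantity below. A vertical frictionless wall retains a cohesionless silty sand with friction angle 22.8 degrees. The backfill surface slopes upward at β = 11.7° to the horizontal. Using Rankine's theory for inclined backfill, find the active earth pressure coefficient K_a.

0.485

K_a = cos β · (cos β − √(cos²β − cos²φ)) / (cos β + √(cos²β − cos²φ)).
cos β = 0.9792, cos φ = 0.9219, √(cos²β − cos²φ) = 0.3302.
K_a = 0.9792 × (0.9792 − 0.3302)/(0.9792 + 0.3302) = 0.4853.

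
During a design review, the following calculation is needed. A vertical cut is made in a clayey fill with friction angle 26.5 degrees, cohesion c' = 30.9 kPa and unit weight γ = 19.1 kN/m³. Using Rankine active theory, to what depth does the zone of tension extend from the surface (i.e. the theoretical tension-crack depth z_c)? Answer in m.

5.23 m

K_a = tan²(45° − 26.5°/2) = 0.3829; √K_a = 0.6188.
The active pressure is zero where K_a γ z = 2c√K_a, so z_c = 2c/(γ√K_a) = 2×30.9/(19.1×0.6188) = 5.229 m.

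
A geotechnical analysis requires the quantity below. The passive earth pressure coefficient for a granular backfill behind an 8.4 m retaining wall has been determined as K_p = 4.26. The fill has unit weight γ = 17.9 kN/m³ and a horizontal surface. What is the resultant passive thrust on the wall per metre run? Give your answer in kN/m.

2690 kN/m

P = ½ K_p γ H² = 0.5 × 4.26 × 17.9 × 8.4² = 2690 kN/m.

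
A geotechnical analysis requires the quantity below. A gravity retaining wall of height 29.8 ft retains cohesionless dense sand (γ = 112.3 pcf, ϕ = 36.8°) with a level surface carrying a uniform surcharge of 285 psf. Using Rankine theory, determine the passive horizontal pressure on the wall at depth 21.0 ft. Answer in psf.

K_p = (1 + sin φ)/(1 − sin φ) = 3.988.
σ_v = γz + q = 112.3 × 21.0 + 285 = 2643 psf.
σ_h = K_p σ_v = 3.988 × 2643 = 10540 psf.

10500 psf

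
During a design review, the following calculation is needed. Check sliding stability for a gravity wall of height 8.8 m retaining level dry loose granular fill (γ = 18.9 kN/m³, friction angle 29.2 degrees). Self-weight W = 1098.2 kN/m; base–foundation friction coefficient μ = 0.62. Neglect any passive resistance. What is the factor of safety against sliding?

K_a = tan²(45° − 29.2°/2) = 0.3442.
P_a = ½K_aγH² = 0.5×0.3442×18.9×8.8² = 251.9 kN/m, acting at H/3 = 2.933 m above the base.
FS_sliding = μW / P_a = 0.62×1098.2 / 251.9 = 2.703.

2.70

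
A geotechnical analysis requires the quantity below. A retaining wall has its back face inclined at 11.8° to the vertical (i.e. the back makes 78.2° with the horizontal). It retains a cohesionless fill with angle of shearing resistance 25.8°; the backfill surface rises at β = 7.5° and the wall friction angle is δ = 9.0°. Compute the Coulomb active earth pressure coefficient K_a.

0.508

K_a = sin²(α+φ) / [sin²α · sin(α−δ) · (1 + √{sin(φ+δ)sin(φ−β) / (sin(α−δ)sin(α+β))})²].
With α = 78.2°, φ = 25.8°, δ = 9.0°, β = 7.5°: K_a = 0.5080.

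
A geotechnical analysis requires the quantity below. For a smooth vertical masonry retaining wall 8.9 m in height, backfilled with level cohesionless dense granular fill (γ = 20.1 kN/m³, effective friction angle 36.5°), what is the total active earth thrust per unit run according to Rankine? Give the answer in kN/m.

K_a = tan²(45° − φ/2) = 0.2541.
P_a = ½ K_a γ H² = 0.5 × 0.2541 × 20.1 × 8.9² = 202.2 kN/m.

202 kN/m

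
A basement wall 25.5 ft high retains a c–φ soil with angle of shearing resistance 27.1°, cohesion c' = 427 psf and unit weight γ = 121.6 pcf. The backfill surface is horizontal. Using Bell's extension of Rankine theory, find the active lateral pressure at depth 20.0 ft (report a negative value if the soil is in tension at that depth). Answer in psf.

K_a = (1 − sin φ)/(1 + sin φ) = 0.3741.
σ_a = K_a γ z − 2c√K_a = 0.3741×121.6×20.0 − 2×427×0.6116 = 387.4 psf.

387 psf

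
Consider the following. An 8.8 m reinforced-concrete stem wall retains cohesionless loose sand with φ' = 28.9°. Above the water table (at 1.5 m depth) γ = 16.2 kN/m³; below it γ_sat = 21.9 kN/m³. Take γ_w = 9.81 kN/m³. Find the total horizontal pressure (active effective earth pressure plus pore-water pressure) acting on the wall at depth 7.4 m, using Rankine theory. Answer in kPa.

K_a = (1 − sin φ)/(1 + sin φ) = 0.3484.
γ' = 21.9 − 9.81 = 12.09 kN/m³.
Effective vertical stress at 7.4 m: σ'_v = 16.2×1.5 + 12.09×5.90 = 95.63 kPa.
σ'_h = K_a σ'_v = 0.3484 × 95.63 = 33.31 kPa; u = γ_w × 5.90 = 57.88 kPa.
Total σ_h = 33.31 + 57.88 = 91.19 kPa.

91.2 kPa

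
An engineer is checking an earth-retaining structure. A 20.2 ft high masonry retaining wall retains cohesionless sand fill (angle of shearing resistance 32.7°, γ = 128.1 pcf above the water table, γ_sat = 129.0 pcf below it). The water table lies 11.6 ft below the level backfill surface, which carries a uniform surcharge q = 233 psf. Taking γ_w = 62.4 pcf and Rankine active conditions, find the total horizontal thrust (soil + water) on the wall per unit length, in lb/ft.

K_a = tan²(45° − φ/2) = 0.2985.
γ' = 129.0 − 62.4 = 66.60 pcf. h₂ = H − d_w = 8.6 ft.
σ'_h: at surface K_a·q = 69.55; at WT K_a(q+γd_w) = 513.1; at base K_a(q+γd_w+γ'h₂) = 684.1 psf.
P₁ = ½(69.55+513.1)×11.6 = 3379; P₂ = ½(513.1+684.1)×8.6 = 5148; P_w = ½γ_w h₂² = 2308.
Total = 3379+5148+2308 = 10830 lb/ft.

10800 lb/ft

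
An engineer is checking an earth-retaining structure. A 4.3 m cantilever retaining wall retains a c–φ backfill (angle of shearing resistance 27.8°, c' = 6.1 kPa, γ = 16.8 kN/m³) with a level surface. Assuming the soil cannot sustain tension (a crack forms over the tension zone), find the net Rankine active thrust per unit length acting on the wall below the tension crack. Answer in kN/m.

K_a = 0.3639; √K_a = 0.6032.
Tension-crack depth z_c = 2c/(γ√K_a) = 2×6.1/(16.8×0.6032) = 1.204 m.
σ_a at base = K_a γ H − 2c√K_a = 0.3639×16.8×4.3 − 2×6.1×0.6032 = 18.93 kPa.
P_a = ½ × 18.93 × (H − z_c) = 0.5×18.93×3.096 = 29.30 kN/m.

29.3 kN/m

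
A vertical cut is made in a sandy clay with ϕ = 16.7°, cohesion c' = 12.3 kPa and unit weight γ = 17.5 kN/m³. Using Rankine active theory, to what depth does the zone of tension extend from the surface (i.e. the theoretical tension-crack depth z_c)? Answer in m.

1.89 m

K_a = tan²(45° − 16.7°/2) = 0.5536; √K_a = 0.7440.
The active pressure is zero where K_a γ z = 2c√K_a, so z_c = 2c/(γ√K_a) = 2×12.3/(17.5×0.7440) = 1.889 m.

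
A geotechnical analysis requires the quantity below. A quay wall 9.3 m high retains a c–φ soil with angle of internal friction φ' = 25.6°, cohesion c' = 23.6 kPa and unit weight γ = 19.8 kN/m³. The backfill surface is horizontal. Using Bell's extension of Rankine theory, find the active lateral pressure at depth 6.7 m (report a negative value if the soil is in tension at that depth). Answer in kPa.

K_a = (1 − sin φ)/(1 + sin φ) = 0.3966.
σ_a = K_a γ z − 2c√K_a = 0.3966×19.8×6.7 − 2×23.6×0.6297 = 22.88 kPa.

22.9 kPa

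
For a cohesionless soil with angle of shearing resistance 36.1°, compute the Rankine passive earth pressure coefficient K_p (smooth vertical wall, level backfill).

3.87

K_p = (1 + sin φ)/(1 − sin φ) = tan²(45° + 36.1°/2) = 3.869.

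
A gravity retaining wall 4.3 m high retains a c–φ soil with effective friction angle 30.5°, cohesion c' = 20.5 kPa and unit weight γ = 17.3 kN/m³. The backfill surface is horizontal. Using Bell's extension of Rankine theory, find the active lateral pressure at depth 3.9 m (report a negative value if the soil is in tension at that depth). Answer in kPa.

-1.39 kPa

K_a = (1 − sin φ)/(1 + sin φ) = 0.3267.
σ_a = K_a γ z − 2c√K_a = 0.3267×17.3×3.9 − 2×20.5×0.5715 = -1.393 kPa.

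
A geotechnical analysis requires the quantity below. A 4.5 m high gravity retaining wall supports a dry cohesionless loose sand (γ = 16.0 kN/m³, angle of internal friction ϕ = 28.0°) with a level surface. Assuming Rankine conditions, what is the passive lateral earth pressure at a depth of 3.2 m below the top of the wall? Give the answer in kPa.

K_p = (1 + sin φ)/(1 − sin φ) = 2.770.
σ_h = K_p γ z = 2.770 × 16.0 × 3.2 = 141.8 kPa.

142 kPa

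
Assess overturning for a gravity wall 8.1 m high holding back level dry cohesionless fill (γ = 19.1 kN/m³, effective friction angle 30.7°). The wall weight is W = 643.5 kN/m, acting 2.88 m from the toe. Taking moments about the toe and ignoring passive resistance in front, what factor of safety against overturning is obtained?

K_a = tan²(45° − 30.7°/2) = 0.3240.
P_a = ½K_aγH² = 0.5×0.3240×19.1×8.1² = 203.0 kN/m, acting at H/3 = 2.700 m above the base.
Overturning moment M_o = P_a × H/3 = 203.0 × 2.700 = 548.2.
Resisting moment M_r = W × 2.88 = 643.5 × 2.88 = 1853.
FS_overturning = M_r/M_o = 1853/548.2 = 3.381.

3.38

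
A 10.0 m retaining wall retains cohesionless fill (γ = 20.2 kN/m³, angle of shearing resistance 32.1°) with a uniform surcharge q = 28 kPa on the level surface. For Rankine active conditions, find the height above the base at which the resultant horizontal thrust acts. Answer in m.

3.70 m

K_a = 0.3060.
Triangular part P₁ = ½K_aγH² = 309.1 at H/3 = 3.333 m; rectangular part P₂ = K_a q H = 85.68 at H/2 = 5.000 m.
ȳ = (P₁·3.333 + P₂·5.000)/(P₁+P₂) = 3.695 m.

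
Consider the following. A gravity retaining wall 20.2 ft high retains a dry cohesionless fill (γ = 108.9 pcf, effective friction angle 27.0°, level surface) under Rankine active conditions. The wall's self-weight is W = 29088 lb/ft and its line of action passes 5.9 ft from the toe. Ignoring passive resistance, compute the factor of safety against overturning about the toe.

K_a = tan²(45° − 27.0°/2) = 0.3755.
P_a = ½K_aγH² = 0.5×0.3755×108.9×20.2² = 8343 lb/ft, acting at H/3 = 6.733 ft above the base.
Overturning moment M_o = P_a × H/3 = 8343 × 6.733 = 56180.
Resisting moment M_r = W × 5.9 = 29088 × 5.9 = 171600.
FS_overturning = M_r/M_o = 171600/56180 = 3.055.

3.05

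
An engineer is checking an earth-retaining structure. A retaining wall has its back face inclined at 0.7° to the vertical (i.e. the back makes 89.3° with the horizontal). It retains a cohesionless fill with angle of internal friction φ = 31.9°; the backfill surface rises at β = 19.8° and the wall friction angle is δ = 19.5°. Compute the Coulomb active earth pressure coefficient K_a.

K_a = sin²(α+φ) / [sin²α · sin(α−δ) · (1 + √{sin(φ+δ)sin(φ−β) / (sin(α−δ)sin(α+β))})²].
With α = 89.3°, φ = 31.9°, δ = 19.5°, β = 19.8°: K_a = 0.3814.

0.381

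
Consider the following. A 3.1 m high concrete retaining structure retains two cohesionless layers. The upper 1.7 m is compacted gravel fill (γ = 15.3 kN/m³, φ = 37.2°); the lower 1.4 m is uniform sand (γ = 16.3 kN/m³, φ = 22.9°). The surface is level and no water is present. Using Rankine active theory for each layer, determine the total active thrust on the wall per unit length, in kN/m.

28.5 kN/m

K_a1 = tan²(45°−37.2°/2) = 0.2464; K_a2 = tan²(45°−22.9°/2) = 0.4398.
Layer 1: σ at base = K_a1 γ₁ h₁ = 6.409 kPa; P₁ = ½×6.409×1.7 = 5.448.
Layer 2: σ_v at top = γ₁h₁ = 26.01; σ_h top = K_a2×26.01 = 11.44; σ_h base = K_a2×(26.01+16.3×1.4) = 21.47.
P₂ = ½(11.44+21.47)×1.4 = 23.04. Total P_a = 5.448+23.04 = 28.49 kN/m.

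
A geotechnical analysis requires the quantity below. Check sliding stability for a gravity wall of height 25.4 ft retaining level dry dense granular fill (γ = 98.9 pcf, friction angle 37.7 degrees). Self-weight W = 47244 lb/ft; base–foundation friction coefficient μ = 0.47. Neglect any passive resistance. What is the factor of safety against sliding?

2.89

K_a = tan²(45° − 37.7°/2) = 0.2411.
P_a = ½K_aγH² = 0.5×0.2411×98.9×25.4² = 7691 lb/ft, acting at H/3 = 8.467 ft above the base.
FS_sliding = μW / P_a = 0.47×47244 / 7691 = 2.887.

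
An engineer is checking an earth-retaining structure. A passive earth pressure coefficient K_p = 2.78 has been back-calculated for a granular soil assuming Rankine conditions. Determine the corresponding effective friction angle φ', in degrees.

28.1°

K_p = (1+sin φ)/(1−sin φ) ⇒ sin φ = (K_p − 1)/(K_p + 1) = 0.4709.
φ = arcsin(0.4709) = 28.09°.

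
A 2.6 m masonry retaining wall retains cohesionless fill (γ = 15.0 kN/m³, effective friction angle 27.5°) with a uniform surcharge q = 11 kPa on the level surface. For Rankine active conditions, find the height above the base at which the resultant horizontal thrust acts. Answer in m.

1.02 m

K_a = 0.3682.
Triangular part P₁ = ½K_aγH² = 18.67 at H/3 = 0.8667 m; rectangular part P₂ = K_a q H = 10.53 at H/2 = 1.300 m.
ȳ = (P₁·0.8667 + P₂·1.300)/(P₁+P₂) = 1.023 m.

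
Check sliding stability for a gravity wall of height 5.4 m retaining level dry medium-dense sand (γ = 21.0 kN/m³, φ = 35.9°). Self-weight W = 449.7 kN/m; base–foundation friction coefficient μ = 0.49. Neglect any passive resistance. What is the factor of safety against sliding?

K_a = tan²(45° − 35.9°/2) = 0.2607.
P_a = ½K_aγH² = 0.5×0.2607×21.0×5.4² = 79.83 kN/m, acting at H/3 = 1.800 m above the base.
FS_sliding = μW / P_a = 0.49×449.7 / 79.83 = 2.760.

2.76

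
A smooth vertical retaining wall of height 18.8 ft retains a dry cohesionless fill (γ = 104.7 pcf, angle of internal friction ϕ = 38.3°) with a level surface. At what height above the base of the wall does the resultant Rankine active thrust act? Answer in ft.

6.27 ft

K_a = 0.2347.
The pressure distribution is triangular, so the resultant acts at H/3 above the base = 18.8/3 = 6.267 ft.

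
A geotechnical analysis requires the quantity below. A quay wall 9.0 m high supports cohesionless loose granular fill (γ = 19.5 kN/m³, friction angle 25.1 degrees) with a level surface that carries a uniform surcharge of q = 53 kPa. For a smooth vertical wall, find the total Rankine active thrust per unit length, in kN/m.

K_a = tan²(45° − φ/2) = 0.4043.
Soil triangle: ½ K_a γ H² = 0.5×0.4043×19.5×9.0² = 319.3 kN/m.
Surcharge rectangle: K_a q H = 0.4043×53×9.0 = 192.9 kN/m.
Total = 319.3 + 192.9 = 512.1 kN/m.

512 kN/m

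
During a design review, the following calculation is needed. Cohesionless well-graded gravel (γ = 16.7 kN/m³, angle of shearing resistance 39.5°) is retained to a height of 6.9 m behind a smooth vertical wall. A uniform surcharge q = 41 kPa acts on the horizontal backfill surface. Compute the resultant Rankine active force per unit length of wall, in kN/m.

151 kN/m

K_a = tan²(45° − φ/2) = 0.2224.
Soil triangle: ½ K_a γ H² = 0.5×0.2224×16.7×6.9² = 88.43 kN/m.
Surcharge rectangle: K_a q H = 0.2224×41×6.9 = 62.93 kN/m.
Total = 88.43 + 62.93 = 151.4 kN/m.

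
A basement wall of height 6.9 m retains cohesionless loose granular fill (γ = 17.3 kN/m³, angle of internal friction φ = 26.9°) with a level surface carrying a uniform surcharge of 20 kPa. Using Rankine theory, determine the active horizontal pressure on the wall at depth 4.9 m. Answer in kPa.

K_a = (1 − sin φ)/(1 + sin φ) = 0.3770.
σ_v = γz + q = 17.3 × 4.9 + 20 = 104.8 kPa.
σ_h = K_a σ_v = 0.3770 × 104.8 = 39.50 kPa.

39.5 kPa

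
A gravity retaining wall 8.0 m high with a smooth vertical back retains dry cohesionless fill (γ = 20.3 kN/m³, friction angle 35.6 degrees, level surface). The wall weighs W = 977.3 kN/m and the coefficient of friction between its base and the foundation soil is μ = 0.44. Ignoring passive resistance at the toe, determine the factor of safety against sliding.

K_a = tan²(45° − 35.6°/2) = 0.2641.
P_a = ½K_aγH² = 0.5×0.2641×20.3×8.0² = 171.6 kN/m, acting at H/3 = 2.667 m above the base.
FS_sliding = μW / P_a = 0.44×977.3 / 171.6 = 2.506.

2.51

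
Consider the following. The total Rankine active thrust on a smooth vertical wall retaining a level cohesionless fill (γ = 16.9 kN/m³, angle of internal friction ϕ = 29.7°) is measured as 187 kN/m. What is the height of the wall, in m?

K_a = 0.3374. P_a = ½ K_a γ H² ⇒ H = √(2P_a/(K_a γ)).
H = √(2×187/(0.3374×16.9)) = 8.099 m.

8.10 m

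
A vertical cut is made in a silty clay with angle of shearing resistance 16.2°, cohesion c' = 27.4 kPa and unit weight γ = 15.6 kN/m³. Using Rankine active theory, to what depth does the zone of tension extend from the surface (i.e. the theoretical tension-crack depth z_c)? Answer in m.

K_a = tan²(45° − 16.2°/2) = 0.5637; √K_a = 0.7508.
The active pressure is zero where K_a γ z = 2c√K_a, so z_c = 2c/(γ√K_a) = 2×27.4/(15.6×0.7508) = 4.679 m.

4.68 m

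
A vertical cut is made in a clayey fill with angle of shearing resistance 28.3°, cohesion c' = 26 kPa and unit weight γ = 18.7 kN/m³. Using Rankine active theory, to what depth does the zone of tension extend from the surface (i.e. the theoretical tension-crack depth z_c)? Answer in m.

4.66 m

K_a = tan²(45° − 28.3°/2) = 0.3568; √K_a = 0.5973.
The active pressure is zero where K_a γ z = 2c√K_a, so z_c = 2c/(γ√K_a) = 2×26/(18.7×0.5973) = 4.656 m.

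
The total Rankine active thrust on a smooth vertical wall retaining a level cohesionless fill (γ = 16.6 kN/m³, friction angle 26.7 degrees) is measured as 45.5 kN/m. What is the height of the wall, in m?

3.80 m

K_a = 0.3800. P_a = ½ K_a γ H² ⇒ H = √(2P_a/(K_a γ)).
H = √(2×45.5/(0.3800×16.6)) = 3.798 m.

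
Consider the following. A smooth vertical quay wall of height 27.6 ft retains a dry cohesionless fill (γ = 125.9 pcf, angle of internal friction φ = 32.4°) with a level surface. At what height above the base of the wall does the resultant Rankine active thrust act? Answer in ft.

9.20 ft

K_a = 0.3022.
The pressure distribution is triangular, so the resultant acts at H/3 above the base = 27.6/3 = 9.200 ft.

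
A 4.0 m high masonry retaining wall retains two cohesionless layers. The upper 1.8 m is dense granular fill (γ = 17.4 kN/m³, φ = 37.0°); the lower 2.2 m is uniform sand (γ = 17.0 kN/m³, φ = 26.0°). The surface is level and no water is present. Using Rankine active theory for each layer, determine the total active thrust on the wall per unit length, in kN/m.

50.0 kN/m

K_a1 = tan²(45°−37.0°/2) = 0.2486; K_a2 = tan²(45°−26.0°/2) = 0.3905.
Layer 1: σ at base = K_a1 γ₁ h₁ = 7.786 kPa; P₁ = ½×7.786×1.8 = 7.007.
Layer 2: σ_v at top = γ₁h₁ = 31.32; σ_h top = K_a2×31.32 = 12.23; σ_h base = K_a2×(31.32+17.0×2.2) = 26.83.
P₂ = ½(12.23+26.83)×2.2 = 42.97. Total P_a = 7.007+42.97 = 49.98 kN/m.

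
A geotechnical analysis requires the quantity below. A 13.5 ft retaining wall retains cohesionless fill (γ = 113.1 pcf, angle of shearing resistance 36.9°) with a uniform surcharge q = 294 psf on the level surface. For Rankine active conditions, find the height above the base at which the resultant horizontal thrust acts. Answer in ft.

5.13 ft

K_a = 0.2497.
Triangular part P₁ = ½K_aγH² = 2573 at H/3 = 4.500 ft; rectangular part P₂ = K_a q H = 990.9 at H/2 = 6.750 ft.
ȳ = (P₁·4.500 + P₂·6.750)/(P₁+P₂) = 5.126 ft.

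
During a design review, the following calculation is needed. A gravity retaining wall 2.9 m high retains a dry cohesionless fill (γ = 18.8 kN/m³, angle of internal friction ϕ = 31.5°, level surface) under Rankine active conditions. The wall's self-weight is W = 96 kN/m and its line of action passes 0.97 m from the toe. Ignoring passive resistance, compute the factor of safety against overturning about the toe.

K_a = tan²(45° − 31.5°/2) = 0.3136.
P_a = ½K_aγH² = 0.5×0.3136×18.8×2.9² = 24.79 kN/m, acting at H/3 = 0.9667 m above the base.
Overturning moment M_o = P_a × H/3 = 24.79 × 0.9667 = 23.97.
Resisting moment M_r = W × 0.97 = 96 × 0.97 = 93.12.
FS_overturning = M_r/M_o = 93.12/23.97 = 3.885.

3.89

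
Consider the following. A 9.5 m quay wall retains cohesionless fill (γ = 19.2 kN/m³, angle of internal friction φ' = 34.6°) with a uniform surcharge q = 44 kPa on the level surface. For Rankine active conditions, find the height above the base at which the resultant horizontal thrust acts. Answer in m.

3.68 m

K_a = 0.2756.
Triangular part P₁ = ½K_aγH² = 238.8 at H/3 = 3.167 m; rectangular part P₂ = K_a q H = 115.2 at H/2 = 4.750 m.
ȳ = (P₁·3.167 + P₂·4.750)/(P₁+P₂) = 3.682 m.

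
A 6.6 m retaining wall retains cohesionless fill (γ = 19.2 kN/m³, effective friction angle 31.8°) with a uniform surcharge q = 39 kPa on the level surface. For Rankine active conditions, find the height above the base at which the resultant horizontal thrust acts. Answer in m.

2.62 m

K_a = 0.3098.
Triangular part P₁ = ½K_aγH² = 129.5 at H/3 = 2.200 m; rectangular part P₂ = K_a q H = 79.74 at H/2 = 3.300 m.
ȳ = (P₁·2.200 + P₂·3.300)/(P₁+P₂) = 2.619 m.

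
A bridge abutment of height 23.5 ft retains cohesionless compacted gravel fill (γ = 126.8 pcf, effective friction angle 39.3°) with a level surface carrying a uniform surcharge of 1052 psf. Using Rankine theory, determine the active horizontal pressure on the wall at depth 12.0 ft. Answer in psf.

578 psf

K_a = (1 − sin φ)/(1 + sin φ) = 0.2245.
σ_v = γz + q = 126.8 × 12.0 + 1052 = 2574 psf.
σ_h = K_a σ_v = 0.2245 × 2574 = 577.7 psf.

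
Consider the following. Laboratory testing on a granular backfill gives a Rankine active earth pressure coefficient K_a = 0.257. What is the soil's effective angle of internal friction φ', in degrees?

K_a = tan²(45° − φ/2) ⇒ 45° − φ/2 = arctan(√0.257) = 26.88°.
φ = 2(45° − 26.88°) = 36.23°.

36.2°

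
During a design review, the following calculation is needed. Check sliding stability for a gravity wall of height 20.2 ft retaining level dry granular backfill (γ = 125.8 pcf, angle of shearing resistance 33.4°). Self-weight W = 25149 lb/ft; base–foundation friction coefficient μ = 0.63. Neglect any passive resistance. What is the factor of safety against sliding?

2.13

K_a = tan²(45° − 33.4°/2) = 0.2899.
P_a = ½K_aγH² = 0.5×0.2899×125.8×20.2² = 7441 lb/ft, acting at H/3 = 6.733 ft above the base.
FS_sliding = μW / P_a = 0.63×25149 / 7441 = 2.129.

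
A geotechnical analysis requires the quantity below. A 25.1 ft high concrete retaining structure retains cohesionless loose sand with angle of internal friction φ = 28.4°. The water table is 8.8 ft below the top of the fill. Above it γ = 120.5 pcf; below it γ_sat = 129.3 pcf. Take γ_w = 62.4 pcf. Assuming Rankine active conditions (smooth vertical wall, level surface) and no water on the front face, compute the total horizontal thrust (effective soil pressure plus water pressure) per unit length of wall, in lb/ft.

19200 lb/ft

K_a = tan²(45° − φ/2) = 0.3554.
γ' = 129.3 − 62.4 = 66.90 pcf. Depth below WT = 16.3 ft.
σ'_h at WT = K_a γ d_w = 376.8 psf; at base = 376.8 + K_a γ' × 16.3 = 764.3 psf.
P₁ (0–8.8 ft) = ½×376.8×8.8 = 1658. P₂ (8.8–25.1 ft) = ½(376.8+764.3)×16.3 = 9300.
P_w = ½ γ_w h₂² = 0.5×62.4×16.3² = 8290. Total = 1658+9300+8290 = 19250 lb/ft.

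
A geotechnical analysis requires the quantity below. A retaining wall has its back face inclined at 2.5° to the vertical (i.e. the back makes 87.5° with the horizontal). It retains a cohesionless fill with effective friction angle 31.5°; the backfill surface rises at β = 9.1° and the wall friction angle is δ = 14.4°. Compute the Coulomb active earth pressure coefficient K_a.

0.339

K_a = sin²(α+φ) / [sin²α · sin(α−δ) · (1 + √{sin(φ+δ)sin(φ−β) / (sin(α−δ)sin(α+β))})²].
With α = 87.5°, φ = 31.5°, δ = 14.4°, β = 9.1°: K_a = 0.3393.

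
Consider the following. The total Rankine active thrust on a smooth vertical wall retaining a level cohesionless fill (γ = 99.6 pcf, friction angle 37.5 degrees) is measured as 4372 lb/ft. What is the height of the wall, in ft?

19.0 ft

K_a = 0.2432. P_a = ½ K_a γ H² ⇒ H = √(2P_a/(K_a γ)).
H = √(2×4372/(0.2432×99.6)) = 19.00 ft.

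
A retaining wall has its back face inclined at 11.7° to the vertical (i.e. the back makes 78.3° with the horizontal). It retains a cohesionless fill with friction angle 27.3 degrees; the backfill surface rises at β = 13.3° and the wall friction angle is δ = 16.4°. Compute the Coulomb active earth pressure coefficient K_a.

K_a = sin²(α+φ) / [sin²α · sin(α−δ) · (1 + √{sin(φ+δ)sin(φ−β) / (sin(α−δ)sin(α+β))})²].
With α = 78.3°, φ = 27.3°, δ = 16.4°, β = 13.3°: K_a = 0.5323.

0.532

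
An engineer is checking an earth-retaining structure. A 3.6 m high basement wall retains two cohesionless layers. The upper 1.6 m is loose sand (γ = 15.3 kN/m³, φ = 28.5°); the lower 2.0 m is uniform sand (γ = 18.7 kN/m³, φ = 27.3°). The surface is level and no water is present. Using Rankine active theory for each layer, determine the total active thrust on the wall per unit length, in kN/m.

K_a1 = tan²(45°−28.5°/2) = 0.3540; K_a2 = tan²(45°−27.3°/2) = 0.3711.
Layer 1: σ at base = K_a1 γ₁ h₁ = 8.665 kPa; P₁ = ½×8.665×1.6 = 6.932.
Layer 2: σ_v at top = γ₁h₁ = 24.48; σ_h top = K_a2×24.48 = 9.085; σ_h base = K_a2×(24.48+18.7×2.0) = 22.97.
P₂ = ½(9.085+22.97)×2.0 = 32.05. Total P_a = 6.932+32.05 = 38.98 kN/m.

39.0 kN/m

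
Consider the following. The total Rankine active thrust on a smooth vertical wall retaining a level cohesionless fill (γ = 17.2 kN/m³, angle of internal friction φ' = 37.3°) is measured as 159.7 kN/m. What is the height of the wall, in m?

K_a = 0.2453. P_a = ½ K_a γ H² ⇒ H = √(2P_a/(K_a γ)).
H = √(2×159.7/(0.2453×17.2)) = 8.700 m.

8.70 m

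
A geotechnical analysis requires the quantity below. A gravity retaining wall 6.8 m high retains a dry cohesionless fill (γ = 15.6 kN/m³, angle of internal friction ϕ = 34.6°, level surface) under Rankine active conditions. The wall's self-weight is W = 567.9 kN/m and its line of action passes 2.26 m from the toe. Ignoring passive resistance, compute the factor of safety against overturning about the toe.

K_a = tan²(45° − 34.6°/2) = 0.2756.
P_a = ½K_aγH² = 0.5×0.2756×15.6×6.8² = 99.41 kN/m, acting at H/3 = 2.267 m above the base.
Overturning moment M_o = P_a × H/3 = 99.41 × 2.267 = 225.3.
Resisting moment M_r = W × 2.26 = 567.9 × 2.26 = 1283.
FS_overturning = M_r/M_o = 1283/225.3 = 5.696.

5.70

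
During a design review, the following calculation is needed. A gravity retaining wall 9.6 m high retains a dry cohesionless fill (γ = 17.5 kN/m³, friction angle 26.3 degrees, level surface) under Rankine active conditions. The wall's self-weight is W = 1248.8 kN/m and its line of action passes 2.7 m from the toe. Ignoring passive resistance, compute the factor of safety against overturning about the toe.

3.39

K_a = tan²(45° − 26.3°/2) = 0.3859.
P_a = ½K_aγH² = 0.5×0.3859×17.5×9.6² = 311.2 kN/m, acting at H/3 = 3.200 m above the base.
Overturning moment M_o = P_a × H/3 = 311.2 × 3.200 = 995.9.
Resisting moment M_r = W × 2.7 = 1248.8 × 2.7 = 3372.
FS_overturning = M_r/M_o = 3372/995.9 = 3.386.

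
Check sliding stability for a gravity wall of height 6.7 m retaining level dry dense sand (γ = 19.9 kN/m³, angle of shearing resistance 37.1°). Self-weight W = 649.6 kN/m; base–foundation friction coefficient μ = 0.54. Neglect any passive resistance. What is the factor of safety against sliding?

K_a = tan²(45° − 37.1°/2) = 0.2475.
P_a = ½K_aγH² = 0.5×0.2475×19.9×6.7² = 110.5 kN/m, acting at H/3 = 2.233 m above the base.
FS_sliding = μW / P_a = 0.54×649.6 / 110.5 = 3.173.

3.17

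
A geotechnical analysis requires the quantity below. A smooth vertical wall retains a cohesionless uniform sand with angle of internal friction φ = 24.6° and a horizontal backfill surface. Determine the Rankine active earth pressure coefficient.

0.412

K_a = (1 − sin φ)/(1 + sin φ) = (1 − sin 24.6°)/(1 + sin 24.6°) = 0.4121.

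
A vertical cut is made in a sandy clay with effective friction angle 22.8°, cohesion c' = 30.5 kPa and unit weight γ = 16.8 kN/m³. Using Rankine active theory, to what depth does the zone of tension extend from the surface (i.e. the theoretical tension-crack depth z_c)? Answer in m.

K_a = tan²(45° − 22.8°/2) = 0.4414; √K_a = 0.6644.
The active pressure is zero where K_a γ z = 2c√K_a, so z_c = 2c/(γ√K_a) = 2×30.5/(16.8×0.6644) = 5.465 m.

5.47 m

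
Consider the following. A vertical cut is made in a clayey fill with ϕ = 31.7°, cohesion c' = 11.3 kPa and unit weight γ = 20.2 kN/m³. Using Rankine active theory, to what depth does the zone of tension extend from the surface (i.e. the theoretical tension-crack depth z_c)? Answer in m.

K_a = tan²(45° − 31.7°/2) = 0.3111; √K_a = 0.5577.
The active pressure is zero where K_a γ z = 2c√K_a, so z_c = 2c/(γ√K_a) = 2×11.3/(20.2×0.5577) = 2.006 m.

2.01 m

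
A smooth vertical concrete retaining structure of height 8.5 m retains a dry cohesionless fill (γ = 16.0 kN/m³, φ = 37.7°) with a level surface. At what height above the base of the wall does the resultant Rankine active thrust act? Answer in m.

2.83 m

K_a = 0.2411.
The pressure distribution is triangular, so the resultant acts at H/3 above the base = 8.5/3 = 2.833 m.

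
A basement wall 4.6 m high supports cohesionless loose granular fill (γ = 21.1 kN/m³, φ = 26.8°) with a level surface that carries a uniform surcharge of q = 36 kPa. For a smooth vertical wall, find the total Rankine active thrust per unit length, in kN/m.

147 kN/m

K_a = tan²(45° − φ/2) = 0.3785.
Soil triangle: ½ K_a γ H² = 0.5×0.3785×21.1×4.6² = 84.49 kN/m.
Surcharge rectangle: K_a q H = 0.3785×36×4.6 = 62.68 kN/m.
Total = 84.49 + 62.68 = 147.2 kN/m.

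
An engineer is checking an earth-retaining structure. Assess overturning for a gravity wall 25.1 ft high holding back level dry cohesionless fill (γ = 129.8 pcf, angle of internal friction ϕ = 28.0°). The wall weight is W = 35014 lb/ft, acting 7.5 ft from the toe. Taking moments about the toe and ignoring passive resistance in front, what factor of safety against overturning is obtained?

2.13

K_a = tan²(45° − 28.0°/2) = 0.3610.
P_a = ½K_aγH² = 0.5×0.3610×129.8×25.1² = 14760 lb/ft, acting at H/3 = 8.367 ft above the base.
Overturning moment M_o = P_a × H/3 = 14760 × 8.367 = 123500.
Resisting moment M_r = W × 7.5 = 35014 × 7.5 = 262600.
FS_overturning = M_r/M_o = 262600/123500 = 2.126.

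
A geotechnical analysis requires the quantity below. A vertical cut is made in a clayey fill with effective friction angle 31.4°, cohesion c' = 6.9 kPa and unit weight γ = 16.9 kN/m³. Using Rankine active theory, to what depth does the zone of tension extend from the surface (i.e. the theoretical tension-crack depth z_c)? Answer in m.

1.46 m

K_a = tan²(45° − 31.4°/2) = 0.3149; √K_a = 0.5612.
The active pressure is zero where K_a γ z = 2c√K_a, so z_c = 2c/(γ√K_a) = 2×6.9/(16.9×0.5612) = 1.455 m.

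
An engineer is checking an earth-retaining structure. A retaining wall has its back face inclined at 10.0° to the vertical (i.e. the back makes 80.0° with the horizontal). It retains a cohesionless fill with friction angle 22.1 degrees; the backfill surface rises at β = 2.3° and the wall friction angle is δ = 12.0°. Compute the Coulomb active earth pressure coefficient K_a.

0.502

K_a = sin²(α+φ) / [sin²α · sin(α−δ) · (1 + √{sin(φ+δ)sin(φ−β) / (sin(α−δ)sin(α+β))})²].
With α = 80.0°, φ = 22.1°, δ = 12.0°, β = 2.3°: K_a = 0.5025.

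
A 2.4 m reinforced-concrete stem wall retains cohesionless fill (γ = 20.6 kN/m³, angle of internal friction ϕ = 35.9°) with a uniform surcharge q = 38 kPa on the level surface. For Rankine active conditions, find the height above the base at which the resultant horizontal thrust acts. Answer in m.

1.04 m

K_a = 0.2607.
Triangular part P₁ = ½K_aγH² = 15.47 at H/3 = 0.8000 m; rectangular part P₂ = K_a q H = 23.78 at H/2 = 1.200 m.
ȳ = (P₁·0.8000 + P₂·1.200)/(P₁+P₂) = 1.042 m.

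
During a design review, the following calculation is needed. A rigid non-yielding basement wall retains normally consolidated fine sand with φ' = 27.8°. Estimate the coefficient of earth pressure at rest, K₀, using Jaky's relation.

K₀ = 1 − sin φ' = 1 − sin 27.8° = 0.5336.

0.534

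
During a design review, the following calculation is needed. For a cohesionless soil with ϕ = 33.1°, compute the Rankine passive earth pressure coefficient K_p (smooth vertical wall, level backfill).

3.41

K_p = (1 + sin φ)/(1 − sin φ) = tan²(45° + 33.1°/2) = 3.406.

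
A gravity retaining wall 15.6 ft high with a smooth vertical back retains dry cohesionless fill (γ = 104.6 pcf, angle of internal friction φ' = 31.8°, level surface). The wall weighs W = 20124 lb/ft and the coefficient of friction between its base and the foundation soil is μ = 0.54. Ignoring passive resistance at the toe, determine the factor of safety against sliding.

K_a = tan²(45° − 31.8°/2) = 0.3098.
P_a = ½K_aγH² = 0.5×0.3098×104.6×15.6² = 3943 lb/ft, acting at H/3 = 5.200 ft above the base.
FS_sliding = μW / P_a = 0.54×20124 / 3943 = 2.756.

2.76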